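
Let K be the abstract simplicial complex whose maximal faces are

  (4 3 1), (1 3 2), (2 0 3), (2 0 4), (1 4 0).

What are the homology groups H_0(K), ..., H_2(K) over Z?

Take the total order 0 < 1 < 2 < 3 < 4 on the vertex set. Then K (dimension 2) consists of the simplices:

  0-simplices (5): [0], [1], [2], [3], [4]
  1-simplices (10): [0,1], [0,2], [0,3], [0,4], [1,2], [1,3], [1,4], [2,3], [2,4], [3,4]
  2-simplices (5): [0,1,4], [0,2,3], [0,2,4], [1,2,3], [1,3,4]

so the chain groups are C_0 ≅ Z^5, C_1 ≅ Z^10, C_2 ≅ Z^5.

Boundary ∂_1: C_1 → C_0 maps an edge to its endpoints' difference, ∂[p,q] = q − p. For instance
  ∂[1,3] = [3] − [1].
This gives a 5×10 integer matrix of rank 4; reducing to Smith normal form yields diagonal entries (1,1,1,1).

The boundary map ∂_2: C_2 → C_1 acts by ∂[p,q,r] = [q,r] − [p,r] + [p,q]. For instance
  ∂[0,2,4] = [2,4] − [0,4] + [0,2],
  ∂[0,2,3] = [2,3] − [0,3] + [0,2].
As a 10×5 matrix over Z this has rank 5, with invariant factors (1,1,1,1,1).

Computing H_k = (kernel of ∂_k) / (image of ∂_{k+1}):

  H_0: rank C_0 − rank ∂_1 = 5 − 4 = 1, and the invariant factors of ∂_1 are all 1, so H_0 ≅ Z.
  H_1: rank ker ∂_1 − rank ∂_2 = (10 − 4) − 5 = 1, and the invariant factors of ∂_2 are all 1, so H_1 ≅ Z.
  H_2: rank ker ∂_2 − rank ∂_3 = (5 − 5) − 0 = 0, and there is no ∂_3, so H_2 ≅ 0.

H_0 = Z,  H_1 = Z,  H_2 = 0.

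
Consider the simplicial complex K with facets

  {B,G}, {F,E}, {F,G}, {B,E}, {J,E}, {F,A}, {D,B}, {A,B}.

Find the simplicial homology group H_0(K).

H_0 = Z.

Take the total order A < B < D < E < F < G < J on the vertex set. Then K (dimension 1) consists of the simplices:

  0-simplices (7): A, B, D, E, F, G, J
  1-simplices (8): AB, AF, BD, BE, BG, EF, EJ, FG

giving chain groups C_0 ≅ Z^7, C_1 ≅ Z^8.

∂_1: C_1 → C_0 is given by ∂[p,q] = [q] − [p]. For instance
  ∂BD = D − B.
The resulting 7×8 matrix has rank 6, and its Smith normal form has invariant factors (1,1,1,1,1,1).

Now H_k = ker ∂_k / im ∂_{k+1}, so:

  H_0: rank C_0 − rank ∂_1 = 7 − 6 = 1, and the invariant factors of ∂_1 are all 1, so H_0 = Z.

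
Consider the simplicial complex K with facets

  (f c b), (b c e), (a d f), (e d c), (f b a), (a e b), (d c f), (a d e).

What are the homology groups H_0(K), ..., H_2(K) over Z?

We work with the vertex ordering a < b < c < d < e < f. The simplices of K, each written with vertices in increasing order, are:

  0-simplices (6): a, b, c, d, e, f
  1-simplices (12): ab, ad, ae, af, bc, be, bf, cd, ce, cf, de, df
  2-simplices (8): abe, abf, ade, adf, bce, bcf, cde, cdf

giving chain groups C_0 ≅ Z^6, C_1 ≅ Z^12, C_2 ≅ Z^8.

∂_1: C_1 → C_0 sends each edge [p,q] (with p < q) to q − p.
This gives a 6×12 integer matrix of rank 5; reducing to Smith normal form yields diagonal entries (1,1,1,1,1).

Boundary ∂_2: C_2 → C_1 maps a triangle to the signed sum of its edges. For instance
  ∂cde = de − ce + cd,
  ∂abf = bf − af + ab.
As a 12×8 matrix over Z this has rank 7, with invariant factors (1,1,1,1,1,1,1).

Reading off H_k = ker ∂_k / im ∂_{k+1}:

  H_0: rank C_0 − rank ∂_1 = 6 − 5 = 1, and the invariant factors of ∂_1 are all 1, so H_0 = Z.
  H_1: rank ker ∂_1 − rank ∂_2 = (12 − 5) − 7 = 0, and the invariant factors of ∂_2 are all 1, so H_1 = 0.
  H_2: rank ker ∂_2 − rank ∂_3 = (8 − 7) − 0 = 1, and there is no ∂_3, so H_2 = Z.

H_0 = Z,  H_1 = 0,  H_2 = Z.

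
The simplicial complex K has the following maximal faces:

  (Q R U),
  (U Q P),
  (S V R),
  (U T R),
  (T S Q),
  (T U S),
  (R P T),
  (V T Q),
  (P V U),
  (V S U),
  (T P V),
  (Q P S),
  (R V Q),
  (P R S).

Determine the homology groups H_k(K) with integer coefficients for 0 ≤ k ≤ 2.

Order the vertices as P < Q < R < S < T < U < V. Listing each simplex with vertices in this order, K has dimension 2 with simplices:

  0-simplices (7): P, Q, R, S, T, U, V
  1-simplices (21): PQ, PR, PS, PT, PU, PV, QR, QS, QT, QU, QV, RS, RT, RU, RV, ST, SU, SV, TU, TV, UV
  2-simplices (14): PQS, PQU, PRS, PRT, PTV, PUV, QRU, QRV, QST, QTV, RSV, RTU, STU, SUV

Hence C_0 ≅ Z^7, C_1 ≅ Z^21, C_2 ≅ Z^14.

The boundary map ∂_1: C_1 → C_0 sends each edge [p,q] (with p < q) to q − p. For instance
  ∂QT = T − Q.
As a 7×21 matrix over Z this has rank 6, with invariant factors (1,1,1,1,1,1).

The boundary map ∂_2: C_2 → C_1 maps a triangle to the signed sum of its edges. For instance
  ∂STU = TU − SU + ST,
  ∂QTV = TV − QV + QT.
The 21×14 boundary matrix has rank 13 and Smith normal form diag(1,1,1,1,1,1,1,1,1,1,1,1,1).

Reading off H_k = ker ∂_k / im ∂_{k+1}:

  H_0: rank C_0 − rank ∂_1 = 7 − 6 = 1, and the invariant factors of ∂_1 are all 1, so H_0 ≅ Z.
  H_1: rank ker ∂_1 − rank ∂_2 = (21 − 6) − 13 = 2, and the invariant factors of ∂_2 are all 1, so H_1 ≅ Z^2.
  H_2: rank ker ∂_2 − rank ∂_3 = (14 − 13) − 0 = 1, and there is no ∂_3, so H_2 ≅ Z.

H_0 = Z,  H_1 = Z^2,  H_2 = Z.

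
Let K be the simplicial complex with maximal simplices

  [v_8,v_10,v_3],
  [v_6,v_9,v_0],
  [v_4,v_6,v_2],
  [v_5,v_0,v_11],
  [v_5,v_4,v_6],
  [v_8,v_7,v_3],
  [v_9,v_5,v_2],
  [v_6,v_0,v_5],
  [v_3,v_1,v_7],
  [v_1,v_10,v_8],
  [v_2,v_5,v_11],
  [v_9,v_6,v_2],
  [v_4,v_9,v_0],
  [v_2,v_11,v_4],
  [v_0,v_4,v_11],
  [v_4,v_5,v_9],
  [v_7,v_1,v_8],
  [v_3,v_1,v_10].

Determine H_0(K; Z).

We work with the vertex ordering v_0 < v_1 < v_2 < v_3 < v_4 < v_5 < v_6 < v_7 < v_8 < v_9 < v_10 < v_11. The simplices of K, each written with vertices in increasing order, are:

  0-simplices (12): [v_0], [v_1], [v_2], [v_3], [v_4], [v_5], [v_6], [v_7], [v_8], [v_9], [v_10], [v_11]
  1-simplices (27): (27 of them)
  2-simplices (18): (18 of them)

giving chain groups C_0 ≅ Z^12, C_1 ≅ Z^27, C_2 ≅ Z^18.

The boundary map ∂_1: C_1 → C_0 is given by ∂[p,q] = [q] − [p].
The resulting 12×27 matrix has rank 10, and its Smith normal form has invariant factors (1,1,1,1,1,1,1,1,1,1).

Boundary ∂_2: C_2 → C_1 sends each 2-simplex [p,q,r] to [q,r] − [p,r] + [p,q]. For instance
  ∂[v_1,v_7,v_8] = [v_7,v_8] − [v_1,v_8] + [v_1,v_7],
  ∂[v_0,v_5,v_11] = [v_5,v_11] − [v_0,v_11] + [v_0,v_5].
As a 27×18 matrix over Z this has rank 17, with invariant factors (1,1,1,1,1,1,1,1,1,1,1,1,1,1,1,1,2).

Now H_k = ker ∂_k / im ∂_{k+1}, so:

  H_0: rank C_0 − rank ∂_1 = 12 − 10 = 2, and the invariant factors of ∂_1 are all 1, so H_0 = Z^2.

(K is a triangulation of the disjoint union of the 2-sphere S^2 and the real projective plane RP^2.)

H_0 ≅ Z^2.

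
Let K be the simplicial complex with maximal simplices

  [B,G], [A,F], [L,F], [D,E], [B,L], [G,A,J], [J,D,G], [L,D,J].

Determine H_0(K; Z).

Take the total order A < B < D < E < F < G < J < L on the vertex set. Then K (dimension 2) consists of the simplices:

  0-simplices (8): A, B, D, E, F, G, J, L
  1-simplices (12): AF, AG, AJ, BG, BL, DE, DG, DJ, DL, FL, GJ, JL
  2-simplices (3): AGJ, DGJ, DJL

Hence C_0 ≅ Z^8, C_1 ≅ Z^12, C_2 ≅ Z^3.

Boundary ∂_1: C_1 → C_0 sends each edge [p,q] (with p < q) to q − p. For instance
  ∂AJ = J − A.
This gives a 8×12 integer matrix of rank 7; reducing to Smith normal form yields diagonal entries (1,1,1,1,1,1,1).

∂_2: C_2 → C_1 maps a triangle to the signed sum of its edges. For instance
  ∂DJL = JL − DL + DJ,
  ∂AGJ = GJ − AJ + AG.
The 12×3 boundary matrix has rank 3 and Smith normal form diag(1,1,1).

Now H_k = ker ∂_k / im ∂_{k+1}, so:

  H_0: rank C_0 − rank ∂_1 = 8 − 7 = 1, and the invariant factors of ∂_1 are all 1, so H_0 = Z.

H_0 = Z.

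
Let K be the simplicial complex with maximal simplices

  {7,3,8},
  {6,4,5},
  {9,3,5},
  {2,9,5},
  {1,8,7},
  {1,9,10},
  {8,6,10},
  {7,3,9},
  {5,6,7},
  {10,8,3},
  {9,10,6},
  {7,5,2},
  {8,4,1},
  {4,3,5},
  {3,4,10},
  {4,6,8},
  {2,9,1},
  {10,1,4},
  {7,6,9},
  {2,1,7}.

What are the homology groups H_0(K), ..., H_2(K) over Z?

Take the total order 1 < 2 < 3 < 4 < 5 < 6 < 7 < 8 < 9 < 10 on the vertex set. Then K (dimension 2) consists of the simplices:

  0-simplices (10): [1], [2], [3], [4], [5], [6], [7], [8], [9], [10]
  1-simplices (30): (30 of them)
  2-simplices (20): (20 of them)

so the chain groups are C_0 ≅ Z^10, C_1 ≅ Z^30, C_2 ≅ Z^20.

∂_1: C_1 → C_0 maps an edge to its endpoints' difference, ∂[p,q] = q − p.
The resulting 10×30 matrix has rank 9, and its Smith normal form has invariant factors (1,1,1,1,1,1,1,1,1).

Boundary ∂_2: C_2 → C_1 sends each 2-simplex [p,q,r] to [q,r] − [p,r] + [p,q]. For instance
  ∂[1,2,9] = [2,9] − [1,9] + [1,2],
  ∂[2,5,9] = [5,9] − [2,9] + [2,5].
This gives a 30×20 integer matrix of rank 20; reducing to Smith normal form yields diagonal entries (1,1,1,1,1,1,1,1,1,1,1,1,1,1,1,1,1,1,1,2).

Reading off H_k = ker ∂_k / im ∂_{k+1}:

  H_0: rank C_0 − rank ∂_1 = 10 − 9 = 1, and the invariant factors of ∂_1 are all 1, so H_0 = Z.
  H_1: rank ker ∂_1 − rank ∂_2 = (30 − 9) − 20 = 1, and ∂_2 has invariant factor 2 > 1, so H_1 = Z × Z/2.
  H_2: rank ker ∂_2 − rank ∂_3 = (20 − 20) − 0 = 0, and there is no ∂_3, so H_2 = 0.

As a check, the Euler characteristic is 10 − 30 + 20 = 0, which agrees with 1 − 1 + 0 = 0.
(K is a triangulation of the Klein bottle.)

H_0 ≅ Z,  H_1 ≅ Z × Z/2,  H_2 = 0.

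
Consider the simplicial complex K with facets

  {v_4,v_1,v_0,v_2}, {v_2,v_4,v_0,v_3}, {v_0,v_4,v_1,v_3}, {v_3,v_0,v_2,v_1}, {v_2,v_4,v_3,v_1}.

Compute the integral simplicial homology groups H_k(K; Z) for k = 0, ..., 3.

H_0 = Z,  H_1 = 0,  H_2 = 0,  H_3 = Z.

Order the vertices as v_0 < v_1 < v_2 < v_3 < v_4. Listing each simplex with vertices in this order, K has dimension 3 with simplices:

  0-simplices (5): [v_0], [v_1], [v_2], [v_3], [v_4]
  1-simplices (10): [v_0,v_1], [v_0,v_2], [v_0,v_3], [v_0,v_4], [v_1,v_2], [v_1,v_3], [v_1,v_4], [v_2,v_3], [v_2,v_4], [v_3,v_4]
  2-simplices (10): [v_0,v_1,v_2], [v_0,v_1,v_3], [v_0,v_1,v_4], [v_0,v_2,v_3], [v_0,v_2,v_4], [v_0,v_3,v_4], [v_1,v_2,v_3], [v_1,v_2,v_4], [v_1,v_3,v_4], [v_2,v_3,v_4]
  3-simplices (5): [v_0,v_1,v_2,v_3], [v_0,v_1,v_2,v_4], [v_0,v_1,v_3,v_4], [v_0,v_2,v_3,v_4], [v_1,v_2,v_3,v_4]

giving chain groups C_0 ≅ Z^5, C_1 ≅ Z^10, C_2 ≅ Z^10, C_3 ≅ Z^5.

Boundary ∂_1: C_1 → C_0 maps an edge to its endpoints' difference, ∂[p,q] = q − p. For instance
  ∂[v_1,v_4] = [v_4] − [v_1].
This gives a 5×10 integer matrix of rank 4; reducing to Smith normal form yields diagonal entries (1,1,1,1).

Boundary ∂_2: C_2 → C_1 maps a triangle to the signed sum of its edges. For instance
  ∂[v_1,v_2,v_4] = [v_2,v_4] − [v_1,v_4] + [v_1,v_2],
  ∂[v_0,v_3,v_4] = [v_3,v_4] − [v_0,v_4] + [v_0,v_3].
This gives a 10×10 integer matrix of rank 6; reducing to Smith normal form yields diagonal entries (1,1,1,1,1,1).

Boundary ∂_3: C_3 → C_2 sends each 3-simplex σ to the alternating sum Σ_i (−1)^i (σ with its i-th vertex removed). For instance
  ∂[v_0,v_1,v_3,v_4] = [v_1,v_3,v_4] − [v_0,v_3,v_4] + [v_0,v_1,v_4] − [v_0,v_1,v_3],
  ∂[v_1,v_2,v_3,v_4] = [v_2,v_3,v_4] − [v_1,v_3,v_4] + [v_1,v_2,v_4] − [v_1,v_2,v_3].
The resulting 10×5 matrix has rank 4, and its Smith normal form has invariant factors (1,1,1,1).

Reading off H_k = ker ∂_k / im ∂_{k+1}:

  H_0: rank C_0 − rank ∂_1 = 5 − 4 = 1, and the invariant factors of ∂_1 are all 1, so H_0 ≅ Z.
  H_1: rank ker ∂_1 − rank ∂_2 = (10 − 4) − 6 = 0, and the invariant factors of ∂_2 are all 1, so H_1 ≅ 0.
  H_2: rank ker ∂_2 − rank ∂_3 = (10 − 6) − 4 = 0, and the invariant factors of ∂_3 are all 1, so H_2 ≅ 0.
  H_3: rank ker ∂_3 − rank ∂_4 = (5 − 4) − 0 = 1, and there is no ∂_4, so H_3 ≅ Z.

As a check, the Euler characteristic is 5 − 10 + 10 − 5 = 0, which agrees with 1 − 0 + 0 − 1 = 0.
(K is a triangulation of the 3-sphere S^3.)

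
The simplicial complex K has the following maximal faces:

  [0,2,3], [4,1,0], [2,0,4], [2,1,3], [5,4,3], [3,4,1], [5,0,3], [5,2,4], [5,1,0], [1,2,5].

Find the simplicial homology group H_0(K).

We work with the vertex ordering 0 < 1 < 2 < 3 < 4 < 5. The simplices of K, each written with vertices in increasing order, are:

  0-simplices (6): [0], [1], [2], [3], [4], [5]
  1-simplices (15): [0,1], [0,2], [0,3], [0,4], [0,5], [1,2], [1,3], [1,4], [1,5], [2,3], [2,4], [2,5], [3,4], [3,5], [4,5]
  2-simplices (10): [0,1,4], [0,1,5], [0,2,3], [0,2,4], [0,3,5], [1,2,3], [1,2,5], [1,3,4], [2,4,5], [3,4,5]

so the chain groups are C_0 ≅ Z^6, C_1 ≅ Z^15, C_2 ≅ Z^10.

∂_1: C_1 → C_0 maps an edge to its endpoints' difference, ∂[p,q] = q − p. For instance
  ∂[1,5] = [5] − [1].
As a 6×15 matrix over Z this has rank 5, with invariant factors (1,1,1,1,1).

∂_2: C_2 → C_1 sends each 2-simplex [p,q,r] to [q,r] − [p,r] + [p,q]. For instance
  ∂[0,1,4] = [1,4] − [0,4] + [0,1],
  ∂[3,4,5] = [4,5] − [3,5] + [3,4].
This gives a 15×10 integer matrix of rank 10; reducing to Smith normal form yields diagonal entries (1,1,1,1,1,1,1,1,1,2).

Reading off H_k = ker ∂_k / im ∂_{k+1}:

  H_0: rank C_0 − rank ∂_1 = 6 − 5 = 1, and the invariant factors of ∂_1 are all 1, so H_0 ≅ Z.

H_0 = Z.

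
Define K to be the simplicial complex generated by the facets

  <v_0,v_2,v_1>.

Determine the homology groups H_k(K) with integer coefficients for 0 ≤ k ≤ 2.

We work with the vertex ordering v_0 < v_1 < v_2. The simplices of K, each written with vertices in increasing order, are:

  0-simplices (3): [v_0], [v_1], [v_2]
  1-simplices (3): [v_0,v_1], [v_0,v_2], [v_1,v_2]
  2-simplices (1): [v_0,v_1,v_2]

Hence C_0 ≅ Z^3, C_1 ≅ Z^3, C_2 ≅ Z^1.

∂_1: C_1 → C_0 sends each edge [p,q] (with p < q) to q − p. For instance
  ∂[v_0,v_2] = [v_2] − [v_0].
The resulting 3×3 matrix has rank 2, and its Smith normal form has invariant factors (1,1).

Boundary ∂_2: C_2 → C_1 acts by ∂[p,q,r] = [q,r] − [p,r] + [p,q]. For instance
  ∂[v_0,v_1,v_2] = [v_1,v_2] − [v_0,v_2] + [v_0,v_1].
The 3×1 boundary matrix has rank 1 and Smith normal form diag(1).

Computing H_k = (kernel of ∂_k) / (image of ∂_{k+1}):

  H_0: rank C_0 − rank ∂_1 = 3 − 2 = 1, and the invariant factors of ∂_1 are all 1, so H_0 ≅ Z.
  H_1: rank ker ∂_1 − rank ∂_2 = (3 − 2) − 1 = 0, and the invariant factors of ∂_2 are all 1, so H_1 ≅ 0.
  H_2: rank ker ∂_2 − rank ∂_3 = (1 − 1) − 0 = 0, and there is no ∂_3, so H_2 ≅ 0.

H_0 = Z,  H_1 = 0,  H_2 = 0.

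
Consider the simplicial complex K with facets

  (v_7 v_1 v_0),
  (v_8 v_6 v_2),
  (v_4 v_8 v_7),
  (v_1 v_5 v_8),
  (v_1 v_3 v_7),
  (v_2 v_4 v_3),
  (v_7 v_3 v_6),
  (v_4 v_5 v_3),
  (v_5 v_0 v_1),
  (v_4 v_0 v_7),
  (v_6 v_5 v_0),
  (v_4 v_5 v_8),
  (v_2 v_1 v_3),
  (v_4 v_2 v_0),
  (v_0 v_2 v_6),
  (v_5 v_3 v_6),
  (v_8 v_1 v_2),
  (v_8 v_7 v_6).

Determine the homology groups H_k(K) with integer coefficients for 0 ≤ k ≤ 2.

Take the total order v_0 < v_1 < v_2 < v_3 < v_4 < v_5 < v_6 < v_7 < v_8 on the vertex set. Then K (dimension 2) consists of the simplices:

  0-simplices (9): [v_0], [v_1], [v_2], [v_3], [v_4], [v_5], [v_6], [v_7], [v_8]
  1-simplices (27): (27 of them)
  2-simplices (18): (18 of them)

so the chain groups are C_0 ≅ Z^9, C_1 ≅ Z^27, C_2 ≅ Z^18.

∂_1: C_1 → C_0 sends each edge [p,q] (with p < q) to q − p.
The 9×27 boundary matrix has rank 8 and Smith normal form diag(1,1,1,1,1,1,1,1).

The boundary map ∂_2: C_2 → C_1 acts by ∂[p,q,r] = [q,r] − [p,r] + [p,q]. For instance
  ∂[v_3,v_4,v_5] = [v_4,v_5] − [v_3,v_5] + [v_3,v_4],
  ∂[v_1,v_2,v_3] = [v_2,v_3] − [v_1,v_3] + [v_1,v_2].
As a 27×18 matrix over Z this has rank 17, with invariant factors (1,1,1,1,1,1,1,1,1,1,1,1,1,1,1,1,1).

From H_k ≅ ker(∂_k) / im(∂_{k+1}) we obtain:

  H_0: rank C_0 − rank ∂_1 = 9 − 8 = 1, and the invariant factors of ∂_1 are all 1, so H_0 = Z.
  H_1: rank ker ∂_1 − rank ∂_2 = (27 − 8) − 17 = 2, and the invariant factors of ∂_2 are all 1, so H_1 = Z^2.
  H_2: rank ker ∂_2 − rank ∂_3 = (18 − 17) − 0 = 1, and there is no ∂_3, so H_2 = Z.

H_0 = Z,  H_1 = Z^2,  H_2 = Z.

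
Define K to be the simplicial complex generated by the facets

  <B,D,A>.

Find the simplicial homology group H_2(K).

H_2 ≅ 0.

K has 3 vertices, 3 edges, 1 triangle.
rank ∂_2 = 1, rank ∂_3 = 0 ⇒ b_2 = 1 − 1 − 0 = 0. So H_2 = 0.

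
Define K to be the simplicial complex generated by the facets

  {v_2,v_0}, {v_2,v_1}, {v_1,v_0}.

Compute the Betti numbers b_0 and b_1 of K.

Fix the vertex order v_0 < v_1 < v_2 and write every simplex with vertices in increasing order. Then dim K = 1 and the simplices of K are:

  0-simplices (3): [v_0], [v_1], [v_2]
  1-simplices (3): [v_0,v_1], [v_0,v_2], [v_1,v_2]

giving chain groups C_0 ≅ Z^3, C_1 ≅ Z^3.

∂_1: C_1 → C_0 maps an edge to its endpoints' difference, ∂[p,q] = q − p.
The 3×3 boundary matrix has rank 2 and Smith normal form diag(1,1).

Now H_k = ker ∂_k / im ∂_{k+1}, so:

  H_0: rank C_0 − rank ∂_1 = 3 − 2 = 1, and the invariant factors of ∂_1 are all 1, so H_0 = Z.
  H_1: rank ker ∂_1 − rank ∂_2 = (3 − 2) − 0 = 1, and there is no ∂_2, so H_1 = Z.

Hence the Betti numbers are b_0 = 1, b_1 = 1.

b_0 = 1, b_1 = 1.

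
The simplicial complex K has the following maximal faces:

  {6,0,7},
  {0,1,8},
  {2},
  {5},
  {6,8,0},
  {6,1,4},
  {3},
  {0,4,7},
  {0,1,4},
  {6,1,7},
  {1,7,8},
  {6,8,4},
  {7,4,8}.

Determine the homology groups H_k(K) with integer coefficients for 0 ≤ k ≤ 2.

H_0 ≅ Z^4,  H_1 ≅ Z/2,  H_2 = 0.

We work with the vertex ordering 0 < 1 < 2 < 3 < 4 < 5 < 6 < 7 < 8. The simplices of K, each written with vertices in increasing order, are:

  0-simplices (9): [0], [1], [2], [3], [4], [5], [6], [7], [8]
  1-simplices (15): [0,1], [0,4], [0,6], [0,7], [0,8], [1,4], [1,6], [1,7], [1,8], [4,6], [4,7], [4,8], [6,7], [6,8], [7,8]
  2-simplices (10): [0,1,4], [0,1,8], [0,4,7], [0,6,7], [0,6,8], [1,4,6], [1,6,7], [1,7,8], [4,6,8], [4,7,8]

Hence C_0 ≅ Z^9, C_1 ≅ Z^15, C_2 ≅ Z^10.

The boundary map ∂_1: C_1 → C_0 is given by ∂[p,q] = [q] − [p].
The 9×15 boundary matrix has rank 5 and Smith normal form diag(1,1,1,1,1).

The boundary map ∂_2: C_2 → C_1 maps a triangle to the signed sum of its edges. For instance
  ∂[1,7,8] = [7,8] − [1,8] + [1,7],
  ∂[0,1,4] = [1,4] − [0,4] + [0,1].
As a 15×10 matrix over Z this has rank 10, with invariant factors (1,1,1,1,1,1,1,1,1,2).

Reading off H_k = ker ∂_k / im ∂_{k+1}:

  H_0: rank C_0 − rank ∂_1 = 9 − 5 = 4, and the invariant factors of ∂_1 are all 1, so H_0 = Z^4.
  H_1: rank ker ∂_1 − rank ∂_2 = (15 − 5) − 10 = 0, and ∂_2 has invariant factor 2 > 1, so H_1 = Z/2.
  H_2: rank ker ∂_2 − rank ∂_3 = (10 − 10) − 0 = 0, and there is no ∂_3, so H_2 = 0.

(K is a triangulation of the disjoint union of the real projective plane RP^2 and a set of 3 points.)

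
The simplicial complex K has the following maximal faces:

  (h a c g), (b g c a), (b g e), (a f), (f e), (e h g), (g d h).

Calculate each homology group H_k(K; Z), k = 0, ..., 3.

H_0 = Z,  H_1 = Z,  H_2 = 0,  H_3 = 0.

Order the vertices as a < b < c < d < e < f < g < h. Listing each simplex with vertices in this order, K has dimension 3 with simplices:

  0-simplices (8): a, b, c, d, e, f, g, h
  1-simplices (16): ab, ac, af, ag, ah, bc, be, bg, cg, ch, dg, dh, ef, eg, eh, gh
  2-simplices (10): abc, abg, acg, ach, agh, bcg, beg, cgh, dgh, egh
  3-simplices (2): abcg, acgh

so the chain groups are C_0 ≅ Z^8, C_1 ≅ Z^16, C_2 ≅ Z^10, C_3 ≅ Z^2.

Boundary ∂_1: C_1 → C_0 sends each edge [p,q] (with p < q) to q − p. For instance
  ∂ah = h − a.
As a 8×16 matrix over Z this has rank 7, with invariant factors (1,1,1,1,1,1,1).

Boundary ∂_2: C_2 → C_1 maps a triangle to the signed sum of its edges. For instance
  ∂cgh = gh − ch + cg,
  ∂beg = eg − bg + be.
The resulting 16×10 matrix has rank 8, and its Smith normal form has invariant factors (1,1,1,1,1,1,1,1).

Boundary ∂_3: C_3 → C_2 sends each 3-simplex σ to the alternating sum Σ_i (−1)^i (σ with its i-th vertex removed). For instance
  ∂acgh = cgh − agh + ach − acg,
  ∂abcg = bcg − acg + abg − abc.
The resulting 10×2 matrix has rank 2, and its Smith normal form has invariant factors (1,1).

Now H_k = ker ∂_k / im ∂_{k+1}, so:

  H_0: rank C_0 − rank ∂_1 = 8 − 7 = 1, and the invariant factors of ∂_1 are all 1, so H_0 ≅ Z.
  H_1: rank ker ∂_1 − rank ∂_2 = (16 − 7) − 8 = 1, and the invariant factors of ∂_2 are all 1, so H_1 ≅ Z.
  H_2: rank ker ∂_2 − rank ∂_3 = (10 − 8) − 2 = 0, and the invariant factors of ∂_3 are all 1, so H_2 ≅ 0.
  H_3: rank ker ∂_3 − rank ∂_4 = (2 − 2) − 0 = 0, and there is no ∂_4, so H_3 ≅ 0.

As a check, the Euler characteristic is 8 − 16 + 10 − 2 = 0, which agrees with 1 − 1 + 0 − 0 = 0.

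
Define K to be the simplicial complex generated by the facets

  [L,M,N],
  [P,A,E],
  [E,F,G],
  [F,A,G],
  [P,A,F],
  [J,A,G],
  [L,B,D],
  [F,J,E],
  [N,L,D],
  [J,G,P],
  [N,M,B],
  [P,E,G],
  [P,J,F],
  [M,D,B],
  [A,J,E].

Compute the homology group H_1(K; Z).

Fix the vertex order A < B < D < E < F < G < J < L < M < N < P and write every simplex with vertices in increasing order. Then dim K = 2 and the simplices of K are:

  0-simplices (11): A, B, D, E, F, G, J, L, M, N, P
  1-simplices (25): AE, AF, AG, AJ, AP, BD, BL, BM, BN, DL, DM, DN, EF, EG, EJ, EP, FG, FJ, FP, GJ, GP, JP, LM, LN, MN
  2-simplices (15): AEJ, AEP, AFG, AFP, AGJ, BDL, BDM, BMN, DLN, EFG, EFJ, EGP, FJP, GJP, LMN

so the chain groups are C_0 ≅ Z^11, C_1 ≅ Z^25, C_2 ≅ Z^15.

The boundary map ∂_1: C_1 → C_0 is given by ∂[p,q] = [q] − [p].
The resulting 11×25 matrix has rank 9, and its Smith normal form has invariant factors (1,1,1,1,1,1,1,1,1).

The boundary map ∂_2: C_2 → C_1 maps a triangle to the signed sum of its edges. For instance
  ∂BMN = MN − BN + BM,
  ∂AFG = FG − AG + AF.
This gives a 25×15 integer matrix of rank 15; reducing to Smith normal form yields diagonal entries (1,1,1,1,1,1,1,1,1,1,1,1,1,1,2).

From H_k ≅ ker(∂_k) / im(∂_{k+1}) we obtain:

  H_1: rank ker ∂_1 − rank ∂_2 = (25 − 9) − 15 = 1, and ∂_2 has invariant factor 2 > 1, so H_1 = Z ⊕ Z/2.

H_1 ≅ Z ⊕ Z/2.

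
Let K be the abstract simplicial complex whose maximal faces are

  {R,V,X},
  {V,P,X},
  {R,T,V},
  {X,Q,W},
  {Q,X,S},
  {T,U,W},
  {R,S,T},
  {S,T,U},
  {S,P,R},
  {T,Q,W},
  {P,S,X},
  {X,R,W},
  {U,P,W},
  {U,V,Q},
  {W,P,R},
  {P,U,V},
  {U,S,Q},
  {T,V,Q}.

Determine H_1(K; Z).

We work with the vertex ordering P < Q < R < S < T < U < V < W < X. The simplices of K, each written with vertices in increasing order, are:

  0-simplices (9): P, Q, R, S, T, U, V, W, X
  1-simplices (27): PR, PS, PU, PV, PW, PX, QS, QT, QU, QV, QW, QX, RS, RT, RV, RW, RX, ST, SU, SX, TU, TV, TW, UV, UW, VX, WX
  2-simplices (18): PRS, PRW, PSX, PUV, PUW, PVX, QSU, QSX, QTV, QTW, QUV, QWX, RST, RTV, RVX, RWX, STU, TUW

Hence C_0 ≅ Z^9, C_1 ≅ Z^27, C_2 ≅ Z^18.

The boundary map ∂_1: C_1 → C_0 maps an edge to its endpoints' difference, ∂[p,q] = q − p. For instance
  ∂RW = W − R.
The resulting 9×27 matrix has rank 8, and its Smith normal form has invariant factors (1,1,1,1,1,1,1,1).

∂_2: C_2 → C_1 sends each 2-simplex [p,q,r] to [q,r] − [p,r] + [p,q]. For instance
  ∂QTV = TV − QV + QT,
  ∂QUV = UV − QV + QU.
The 27×18 boundary matrix has rank 18 and Smith normal form diag(1,1,1,1,1,1,1,1,1,1,1,1,1,1,1,1,1,2).

Computing H_k = (kernel of ∂_k) / (image of ∂_{k+1}):

  H_1: rank ker ∂_1 − rank ∂_2 = (27 − 8) − 18 = 1, and ∂_2 has invariant factor 2 > 1, so H_1 ≅ Z × Z/2.

H_1 ≅ Z × Z/2.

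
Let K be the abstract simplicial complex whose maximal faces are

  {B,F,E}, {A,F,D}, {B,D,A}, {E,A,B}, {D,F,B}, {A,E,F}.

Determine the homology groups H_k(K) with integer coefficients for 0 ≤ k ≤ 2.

H_0 ≅ Z,  H_1 = 0,  H_2 ≅ Z.

Order the vertices as A < B < D < E < F. Listing each simplex with vertices in this order, K has dimension 2 with simplices:

  0-simplices (5): A, B, D, E, F
  1-simplices (9): AB, AD, AE, AF, BD, BE, BF, DF, EF
  2-simplices (6): ABD, ABE, ADF, AEF, BDF, BEF

giving chain groups C_0 ≅ Z^5, C_1 ≅ Z^9, C_2 ≅ Z^6.

The boundary map ∂_1: C_1 → C_0 maps an edge to its endpoints' difference, ∂[p,q] = q − p. For instance
  ∂AB = B − A.
The 5×9 boundary matrix has rank 4 and Smith normal form diag(1,1,1,1).

The boundary map ∂_2: C_2 → C_1 sends each 2-simplex [p,q,r] to [q,r] − [p,r] + [p,q]. For instance
  ∂ABD = BD − AD + AB,
  ∂ABE = BE − AE + AB.
The resulting 9×6 matrix has rank 5, and its Smith normal form has invariant factors (1,1,1,1,1).

Now H_k = ker ∂_k / im ∂_{k+1}, so:

  H_0: rank C_0 − rank ∂_1 = 5 − 4 = 1, and the invariant factors of ∂_1 are all 1, so H_0 ≅ Z.
  H_1: rank ker ∂_1 − rank ∂_2 = (9 − 4) − 5 = 0, and the invariant factors of ∂_2 are all 1, so H_1 ≅ 0.
  H_2: rank ker ∂_2 − rank ∂_3 = (6 − 5) − 0 = 1, and there is no ∂_3, so H_2 ≅ Z.

As a check, the Euler characteristic is 5 − 9 + 6 = 2, which agrees with 1 − 0 + 1 = 2.
(K is a triangulation of the 2-sphere S^2.)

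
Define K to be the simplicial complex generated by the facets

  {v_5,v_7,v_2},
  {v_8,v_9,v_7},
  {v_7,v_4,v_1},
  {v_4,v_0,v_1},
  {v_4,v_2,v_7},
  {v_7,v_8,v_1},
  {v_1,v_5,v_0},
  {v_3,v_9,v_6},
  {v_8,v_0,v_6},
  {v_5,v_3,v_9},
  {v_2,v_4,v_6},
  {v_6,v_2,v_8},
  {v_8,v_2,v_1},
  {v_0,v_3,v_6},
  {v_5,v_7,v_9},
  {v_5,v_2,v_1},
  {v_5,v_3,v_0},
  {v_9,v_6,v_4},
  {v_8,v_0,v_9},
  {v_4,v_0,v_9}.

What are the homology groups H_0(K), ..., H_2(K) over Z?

Order the vertices as v_0 < v_1 < v_2 < v_3 < v_4 < v_5 < v_6 < v_7 < v_8 < v_9. Listing each simplex with vertices in this order, K has dimension 2 with simplices:

  0-simplices (10): [v_0], [v_1], [v_2], [v_3], [v_4], [v_5], [v_6], [v_7], [v_8], [v_9]
  1-simplices (30): (30 of them)
  2-simplices (20): (20 of them)

giving chain groups C_0 ≅ Z^10, C_1 ≅ Z^30, C_2 ≅ Z^20.

The boundary map ∂_1: C_1 → C_0 maps an edge to its endpoints' difference, ∂[p,q] = q − p.
As a 10×30 matrix over Z this has rank 9, with invariant factors (1,1,1,1,1,1,1,1,1).

∂_2: C_2 → C_1 sends each 2-simplex [p,q,r] to [q,r] − [p,r] + [p,q]. For instance
  ∂[v_0,v_1,v_5] = [v_1,v_5] − [v_0,v_5] + [v_0,v_1],
  ∂[v_0,v_6,v_8] = [v_6,v_8] − [v_0,v_8] + [v_0,v_6].
This gives a 30×20 integer matrix of rank 20; reducing to Smith normal form yields diagonal entries (1,1,1,1,1,1,1,1,1,1,1,1,1,1,1,1,1,1,1,2).

From H_k ≅ ker(∂_k) / im(∂_{k+1}) we obtain:

  H_0: rank C_0 − rank ∂_1 = 10 − 9 = 1, and the invariant factors of ∂_1 are all 1, so H_0 ≅ Z.
  H_1: rank ker ∂_1 − rank ∂_2 = (30 − 9) − 20 = 1, and ∂_2 has invariant factor 2 > 1, so H_1 ≅ Z ⊕ Z/2.
  H_2: rank ker ∂_2 − rank ∂_3 = (20 − 20) − 0 = 0, and there is no ∂_3, so H_2 ≅ 0.

H_0 = Z,  H_1 = Z ⊕ Z/2,  H_2 = 0.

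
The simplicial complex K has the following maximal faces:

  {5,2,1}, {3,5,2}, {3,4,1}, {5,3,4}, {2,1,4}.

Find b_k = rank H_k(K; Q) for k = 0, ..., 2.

We work with the vertex ordering 1 < 2 < 3 < 4 < 5. The simplices of K, each written with vertices in increasing order, are:

  0-simplices (5): [1], [2], [3], [4], [5]
  1-simplices (10): [1,2], [1,3], [1,4], [1,5], [2,3], [2,4], [2,5], [3,4], [3,5], [4,5]
  2-simplices (5): [1,2,4], [1,2,5], [1,3,4], [2,3,5], [3,4,5]

Hence C_0 ≅ Z^5, C_1 ≅ Z^10, C_2 ≅ Z^5.

∂_1: C_1 → C_0 is given by ∂[p,q] = [q] − [p]. For instance
  ∂[1,4] = [4] − [1].
The 5×10 boundary matrix has rank 4 and Smith normal form diag(1,1,1,1).

The boundary map ∂_2: C_2 → C_1 maps a triangle to the signed sum of its edges. For instance
  ∂[1,2,5] = [2,5] − [1,5] + [1,2],
  ∂[1,2,4] = [2,4] − [1,4] + [1,2].
The 10×5 boundary matrix has rank 5 and Smith normal form diag(1,1,1,1,1).

From H_k ≅ ker(∂_k) / im(∂_{k+1}) we obtain:

  H_0: rank C_0 − rank ∂_1 = 5 − 4 = 1, and the invariant factors of ∂_1 are all 1, so H_0 ≅ Z.
  H_1: rank ker ∂_1 − rank ∂_2 = (10 − 4) − 5 = 1, and the invariant factors of ∂_2 are all 1, so H_1 ≅ Z.
  H_2: rank ker ∂_2 − rank ∂_3 = (5 − 5) − 0 = 0, and there is no ∂_3, so H_2 ≅ 0.

As a check, the Euler characteristic is 5 − 10 + 5 = 0, which agrees with 1 − 1 + 0 = 0.
(K is a triangulation of the Möbius band.)

Hence the Betti numbers are b_0 = 1, b_1 = 1, b_2 = 0.

b_0 = 1, b_1 = 1, b_2 = 0.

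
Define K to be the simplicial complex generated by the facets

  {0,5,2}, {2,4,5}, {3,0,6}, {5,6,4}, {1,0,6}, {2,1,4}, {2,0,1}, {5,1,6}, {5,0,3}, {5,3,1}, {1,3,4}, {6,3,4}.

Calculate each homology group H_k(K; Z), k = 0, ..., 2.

Order the vertices as 0 < 1 < 2 < 3 < 4 < 5 < 6. Listing each simplex with vertices in this order, K has dimension 2 with simplices:

  0-simplices (7): [0], [1], [2], [3], [4], [5], [6]
  1-simplices (18): [0,1], [0,2], [0,3], [0,5], [0,6], [1,2], [1,3], [1,4], [1,5], [1,6], [2,4], [2,5], [3,4], [3,5], [3,6], [4,5], [4,6], [5,6]
  2-simplices (12): [0,1,2], [0,1,6], [0,2,5], [0,3,5], [0,3,6], [1,2,4], [1,3,4], [1,3,5], [1,5,6], [2,4,5], [3,4,6], [4,5,6]

giving chain groups C_0 ≅ Z^7, C_1 ≅ Z^18, C_2 ≅ Z^12.

∂_1: C_1 → C_0 is given by ∂[p,q] = [q] − [p]. For instance
  ∂[3,5] = [5] − [3].
The 7×18 boundary matrix has rank 6 and Smith normal form diag(1,1,1,1,1,1).

∂_2: C_2 → C_1 maps a triangle to the signed sum of its edges. For instance
  ∂[1,3,5] = [3,5] − [1,5] + [1,3],
  ∂[0,1,2] = [1,2] − [0,2] + [0,1].
As a 18×12 matrix over Z this has rank 12, with invariant factors (1,1,1,1,1,1,1,1,1,1,1,2).

Reading off H_k = ker ∂_k / im ∂_{k+1}:

  H_0: rank C_0 − rank ∂_1 = 7 − 6 = 1, and the invariant factors of ∂_1 are all 1, so H_0 = Z.
  H_1: rank ker ∂_1 − rank ∂_2 = (18 − 6) − 12 = 0, and ∂_2 has invariant factor 2 > 1, so H_1 = Z/2Z.
  H_2: rank ker ∂_2 − rank ∂_3 = (12 − 12) − 0 = 0, and there is no ∂_3, so H_2 = 0.

H_0 = Z,  H_1 = Z/2Z,  H_2 = 0.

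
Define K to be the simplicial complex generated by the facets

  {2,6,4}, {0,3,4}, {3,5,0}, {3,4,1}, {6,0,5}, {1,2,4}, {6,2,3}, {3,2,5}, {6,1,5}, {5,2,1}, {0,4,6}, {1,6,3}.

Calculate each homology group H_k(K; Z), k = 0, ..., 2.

Fix the vertex order 0 < 1 < 2 < 3 < 4 < 5 < 6 and write every simplex with vertices in increasing order. Then dim K = 2 and the simplices of K are:

  0-simplices (7): [0], [1], [2], [3], [4], [5], [6]
  1-simplices (18): [0,3], [0,4], [0,5], [0,6], [1,2], [1,3], [1,4], [1,5], [1,6], [2,3], [2,4], [2,5], [2,6], [3,4], [3,5], [3,6], [4,6], [5,6]
  2-simplices (12): [0,3,4], [0,3,5], [0,4,6], [0,5,6], [1,2,4], [1,2,5], [1,3,4], [1,3,6], [1,5,6], [2,3,5], [2,3,6], [2,4,6]

so the chain groups are C_0 ≅ Z^7, C_1 ≅ Z^18, C_2 ≅ Z^12.

∂_1: C_1 → C_0 maps an edge to its endpoints' difference, ∂[p,q] = q − p. For instance
  ∂[2,5] = [5] − [2].
This gives a 7×18 integer matrix of rank 6; reducing to Smith normal form yields diagonal entries (1,1,1,1,1,1).

The boundary map ∂_2: C_2 → C_1 sends each 2-simplex [p,q,r] to [q,r] − [p,r] + [p,q]. For instance
  ∂[2,3,5] = [3,5] − [2,5] + [2,3],
  ∂[1,5,6] = [5,6] − [1,6] + [1,5].
The resulting 18×12 matrix has rank 12, and its Smith normal form has invariant factors (1,1,1,1,1,1,1,1,1,1,1,2).

From H_k ≅ ker(∂_k) / im(∂_{k+1}) we obtain:

  H_0: rank C_0 − rank ∂_1 = 7 − 6 = 1, and the invariant factors of ∂_1 are all 1, so H_0 ≅ Z.
  H_1: rank ker ∂_1 − rank ∂_2 = (18 − 6) − 12 = 0, and ∂_2 has invariant factor 2 > 1, so H_1 ≅ Z/2Z.
  H_2: rank ker ∂_2 − rank ∂_3 = (12 − 12) − 0 = 0, and there is no ∂_3, so H_2 ≅ 0.

(K is a triangulation of the real projective plane RP^2.)

H_0 ≅ Z,  H_1 ≅ Z/2Z,  H_2 = 0.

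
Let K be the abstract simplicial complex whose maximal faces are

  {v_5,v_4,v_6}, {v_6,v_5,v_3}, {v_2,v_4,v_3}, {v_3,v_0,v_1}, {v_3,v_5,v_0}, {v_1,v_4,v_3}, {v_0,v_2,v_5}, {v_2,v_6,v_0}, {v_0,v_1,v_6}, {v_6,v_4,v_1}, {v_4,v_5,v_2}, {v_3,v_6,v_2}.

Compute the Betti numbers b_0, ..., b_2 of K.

b_0 = 1, b_1 = 0, b_2 = 0.

Take the total order v_0 < v_1 < v_2 < v_3 < v_4 < v_5 < v_6 on the vertex set. Then K (dimension 2) consists of the simplices:

  0-simplices (7): [v_0], [v_1], [v_2], [v_3], [v_4], [v_5], [v_6]
  1-simplices (18): (18 of them)
  2-simplices (12): (12 of them)

so the chain groups are C_0 ≅ Z^7, C_1 ≅ Z^18, C_2 ≅ Z^12.

The boundary map ∂_1: C_1 → C_0 is given by ∂[p,q] = [q] − [p]. For instance
  ∂[v_0,v_3] = [v_3] − [v_0].
This gives a 7×18 integer matrix of rank 6; reducing to Smith normal form yields diagonal entries (1,1,1,1,1,1).

∂_2: C_2 → C_1 acts by ∂[p,q,r] = [q,r] − [p,r] + [p,q]. For instance
  ∂[v_0,v_1,v_3] = [v_1,v_3] − [v_0,v_3] + [v_0,v_1],
  ∂[v_2,v_3,v_4] = [v_3,v_4] − [v_2,v_4] + [v_2,v_3].
As a 18×12 matrix over Z this has rank 12, with invariant factors (1,1,1,1,1,1,1,1,1,1,1,2).

Now H_k = ker ∂_k / im ∂_{k+1}, so:

  H_0: rank C_0 − rank ∂_1 = 7 − 6 = 1, and the invariant factors of ∂_1 are all 1, so H_0 = Z.
  H_1: rank ker ∂_1 − rank ∂_2 = (18 − 6) − 12 = 0, and ∂_2 has invariant factor 2 > 1, so H_1 = Z/2.
  H_2: rank ker ∂_2 − rank ∂_3 = (12 − 12) − 0 = 0, and there is no ∂_3, so H_2 = 0.

Hence the Betti numbers are b_0 = 1, b_1 = 0, b_2 = 0.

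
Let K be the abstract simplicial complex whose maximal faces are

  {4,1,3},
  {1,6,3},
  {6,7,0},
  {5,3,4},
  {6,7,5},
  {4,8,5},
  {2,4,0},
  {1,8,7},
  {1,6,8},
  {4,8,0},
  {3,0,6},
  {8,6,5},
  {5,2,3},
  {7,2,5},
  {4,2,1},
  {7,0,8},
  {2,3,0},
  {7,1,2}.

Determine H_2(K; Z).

H_2 = 0.

Order the vertices as 0 < 1 < 2 < 3 < 4 < 5 < 6 < 7 < 8. Listing each simplex with vertices in this order, K has dimension 2 with simplices:

  0-simplices (9): [0], [1], [2], [3], [4], [5], [6], [7], [8]
  1-simplices (27): (27 of them)
  2-simplices (18): [0,2,3], [0,2,4], [0,3,6], [0,4,8], [0,6,7], [0,7,8], [1,2,4], [1,2,7], [1,3,4], [1,3,6], [1,6,8], [1,7,8], [2,3,5], [2,5,7], [3,4,5], [4,5,8], [5,6,7], [5,6,8]

Hence C_0 ≅ Z^9, C_1 ≅ Z^27, C_2 ≅ Z^18.

Boundary ∂_1: C_1 → C_0 is given by ∂[p,q] = [q] − [p]. For instance
  ∂[0,6] = [6] − [0].
This gives a 9×27 integer matrix of rank 8; reducing to Smith normal form yields diagonal entries (1,1,1,1,1,1,1,1).

∂_2: C_2 → C_1 maps a triangle to the signed sum of its edges. For instance
  ∂[1,2,7] = [2,7] − [1,7] + [1,2],
  ∂[1,7,8] = [7,8] − [1,8] + [1,7].
This gives a 27×18 integer matrix of rank 18; reducing to Smith normal form yields diagonal entries (1,1,1,1,1,1,1,1,1,1,1,1,1,1,1,1,1,2).

From H_k ≅ ker(∂_k) / im(∂_{k+1}) we obtain:

  H_2: rank ker ∂_2 − rank ∂_3 = (18 − 18) − 0 = 0, and there is no ∂_3, so H_2 = 0.

(K is a triangulation of the Klein bottle.)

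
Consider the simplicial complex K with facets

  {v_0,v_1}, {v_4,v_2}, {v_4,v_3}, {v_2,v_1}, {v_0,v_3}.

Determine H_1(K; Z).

We work with the vertex ordering v_0 < v_1 < v_2 < v_3 < v_4. The simplices of K, each written with vertices in increasing order, are:

  0-simplices (5): [v_0], [v_1], [v_2], [v_3], [v_4]
  1-simplices (5): [v_0,v_1], [v_0,v_3], [v_1,v_2], [v_2,v_4], [v_3,v_4]

so the chain groups are C_0 ≅ Z^5, C_1 ≅ Z^5.

Boundary ∂_1: C_1 → C_0 maps an edge to its endpoints' difference, ∂[p,q] = q − p. For instance
  ∂[v_0,v_1] = [v_1] − [v_0].
The resulting 5×5 matrix has rank 4, and its Smith normal form has invariant factors (1,1,1,1).

Reading off H_k = ker ∂_k / im ∂_{k+1}:

  H_1: rank ker ∂_1 − rank ∂_2 = (5 − 4) − 0 = 1, and there is no ∂_2, so H_1 ≅ Z.

(K is a triangulation of the circle S^1.)

H_1 = Z.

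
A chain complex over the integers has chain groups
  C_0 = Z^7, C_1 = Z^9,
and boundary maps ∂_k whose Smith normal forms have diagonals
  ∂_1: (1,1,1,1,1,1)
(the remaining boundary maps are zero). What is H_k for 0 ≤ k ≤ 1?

H_0 ≅ Z,  H_1 ≅ Z^3.

H_0: b_0 = 7 − 0 − 6 = 1; torsion from ∂_1 factors > 1: none. So H_0 ≅ Z.
H_1: b_1 = 9 − 6 − 0 = 3; torsion from ∂_2 factors > 1: none. So H_1 ≅ Z^3.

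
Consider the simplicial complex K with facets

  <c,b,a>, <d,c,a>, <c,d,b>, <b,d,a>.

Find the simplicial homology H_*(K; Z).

H_0 ≅ Z,  H_1 = 0,  H_2 ≅ Z.

Fix the vertex order a < b < c < d and write every simplex with vertices in increasing order. Then dim K = 2 and the simplices of K are:

  0-simplices (4): a, b, c, d
  1-simplices (6): ab, ac, ad, bc, bd, cd
  2-simplices (4): abc, abd, acd, bcd

so the chain groups are C_0 ≅ Z^4, C_1 ≅ Z^6, C_2 ≅ Z^4.

∂_1: C_1 → C_0 maps an edge to its endpoints' difference, ∂[p,q] = q − p.
The 4×6 boundary matrix has rank 3 and Smith normal form diag(1,1,1).

The boundary map ∂_2: C_2 → C_1 sends each 2-simplex [p,q,r] to [q,r] − [p,r] + [p,q]. For instance
  ∂bcd = cd − bd + bc,
  ∂acd = cd − ad + ac.
As a 6×4 matrix over Z this has rank 3, with invariant factors (1,1,1).

Reading off H_k = ker ∂_k / im ∂_{k+1}:

  H_0: rank C_0 − rank ∂_1 = 4 − 3 = 1, and the invariant factors of ∂_1 are all 1, so H_0 = Z.
  H_1: rank ker ∂_1 − rank ∂_2 = (6 − 3) − 3 = 0, and the invariant factors of ∂_2 are all 1, so H_1 = 0.
  H_2: rank ker ∂_2 − rank ∂_3 = (4 − 3) − 0 = 1, and there is no ∂_3, so H_2 = Z.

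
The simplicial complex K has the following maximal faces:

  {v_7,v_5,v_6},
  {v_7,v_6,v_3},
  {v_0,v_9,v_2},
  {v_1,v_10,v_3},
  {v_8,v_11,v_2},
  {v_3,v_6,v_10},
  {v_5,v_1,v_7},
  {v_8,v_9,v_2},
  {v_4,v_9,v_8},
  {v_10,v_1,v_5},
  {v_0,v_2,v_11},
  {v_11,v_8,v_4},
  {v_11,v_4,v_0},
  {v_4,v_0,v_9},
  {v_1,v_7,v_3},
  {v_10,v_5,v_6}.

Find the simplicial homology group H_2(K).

H_2 ≅ Z^2.

Take the total order v_0 < v_1 < v_2 < v_3 < v_4 < v_5 < v_6 < v_7 < v_8 < v_9 < v_10 < v_11 on the vertex set. Then K (dimension 2) consists of the simplices:

  0-simplices (12): [v_0], [v_1], [v_2], [v_3], [v_4], [v_5], [v_6], [v_7], [v_8], [v_9], [v_10], [v_11]
  1-simplices (24): (24 of them)
  2-simplices (16): (16 of them)

giving chain groups C_0 ≅ Z^12, C_1 ≅ Z^24, C_2 ≅ Z^16.

The boundary map ∂_1: C_1 → C_0 sends each edge [p,q] (with p < q) to q − p. For instance
  ∂[v_0,v_4] = [v_4] − [v_0].
The resulting 12×24 matrix has rank 10, and its Smith normal form has invariant factors (1,1,1,1,1,1,1,1,1,1).

∂_2: C_2 → C_1 sends each 2-simplex [p,q,r] to [q,r] − [p,r] + [p,q]. For instance
  ∂[v_0,v_4,v_11] = [v_4,v_11] − [v_0,v_11] + [v_0,v_4],
  ∂[v_0,v_2,v_11] = [v_2,v_11] − [v_0,v_11] + [v_0,v_2].
This gives a 24×16 integer matrix of rank 14; reducing to Smith normal form yields diagonal entries (1,1,1,1,1,1,1,1,1,1,1,1,1,1).

From H_k ≅ ker(∂_k) / im(∂_{k+1}) we obtain:

  H_2: rank ker ∂_2 − rank ∂_3 = (16 − 14) − 0 = 2, and there is no ∂_3, so H_2 = Z^2.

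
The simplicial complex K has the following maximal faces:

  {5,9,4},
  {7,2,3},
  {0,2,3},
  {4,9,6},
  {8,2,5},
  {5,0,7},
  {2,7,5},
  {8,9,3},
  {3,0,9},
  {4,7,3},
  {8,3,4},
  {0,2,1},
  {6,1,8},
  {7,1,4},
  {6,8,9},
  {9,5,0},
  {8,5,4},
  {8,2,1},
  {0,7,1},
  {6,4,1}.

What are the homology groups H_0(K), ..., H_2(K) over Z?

H_0 ≅ Z,  H_1 ≅ Z ⊕ Z/2Z,  H_2 = 0.

K has 10 vertices, 30 edges, 20 triangles.
rank ∂_0 = 0, rank ∂_1 = 9 ⇒ b_0 = 10 − 0 − 9 = 1; all invariant factors of ∂_1 are 1 so no torsion. So H_0 = Z.
rank ∂_1 = 9, rank ∂_2 = 20 ⇒ b_1 = 30 − 9 − 20 = 1; ∂_2 has invariant factor(s) [2] giving torsion. So H_1 = Z ⊕ Z/2Z.
rank ∂_2 = 20, rank ∂_3 = 0 ⇒ b_2 = 20 − 20 − 0 = 0. So H_2 = 0.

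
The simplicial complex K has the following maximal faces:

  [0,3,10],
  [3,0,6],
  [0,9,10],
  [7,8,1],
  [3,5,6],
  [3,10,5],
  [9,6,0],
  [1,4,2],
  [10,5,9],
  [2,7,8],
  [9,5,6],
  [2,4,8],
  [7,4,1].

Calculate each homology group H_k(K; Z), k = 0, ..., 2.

H_0 ≅ Z^2,  H_1 ≅ Z,  H_2 ≅ Z.

Fix the vertex order 0 < 1 < 2 < 3 < 4 < 5 < 6 < 7 < 8 < 9 < 10 and write every simplex with vertices in increasing order. Then dim K = 2 and the simplices of K are:

  0-simplices (11): [0], [1], [2], [3], [4], [5], [6], [7], [8], [9], [10]
  1-simplices (22): [0,3], [0,6], [0,9], [0,10], [1,2], [1,4], [1,7], [1,8], [2,4], [2,7], [2,8], [3,5], [3,6], [3,10], [4,7], [4,8], [5,6], [5,9], [5,10], [6,9], [7,8], [9,10]
  2-simplices (13): [0,3,6], [0,3,10], [0,6,9], [0,9,10], [1,2,4], [1,4,7], [1,7,8], [2,4,8], [2,7,8], [3,5,6], [3,5,10], [5,6,9], [5,9,10]

so the chain groups are C_0 ≅ Z^11, C_1 ≅ Z^22, C_2 ≅ Z^13.

Boundary ∂_1: C_1 → C_0 sends each edge [p,q] (with p < q) to q − p.
The 11×22 boundary matrix has rank 9 and Smith normal form diag(1,1,1,1,1,1,1,1,1).

The boundary map ∂_2: C_2 → C_1 maps a triangle to the signed sum of its edges. For instance
  ∂[0,3,10] = [3,10] − [0,10] + [0,3],
  ∂[2,4,8] = [4,8] − [2,8] + [2,4].
As a 22×13 matrix over Z this has rank 12, with invariant factors (1,1,1,1,1,1,1,1,1,1,1,1).

Computing H_k = (kernel of ∂_k) / (image of ∂_{k+1}):

  H_0: rank C_0 − rank ∂_1 = 11 − 9 = 2, and the invariant factors of ∂_1 are all 1, so H_0 = Z^2.
  H_1: rank ker ∂_1 − rank ∂_2 = (22 − 9) − 12 = 1, and the invariant factors of ∂_2 are all 1, so H_1 = Z.
  H_2: rank ker ∂_2 − rank ∂_3 = (13 − 12) − 0 = 1, and there is no ∂_3, so H_2 = Z.

As a check, the Euler characteristic is 11 − 22 + 13 = 2, which agrees with 2 − 1 + 1 = 2.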